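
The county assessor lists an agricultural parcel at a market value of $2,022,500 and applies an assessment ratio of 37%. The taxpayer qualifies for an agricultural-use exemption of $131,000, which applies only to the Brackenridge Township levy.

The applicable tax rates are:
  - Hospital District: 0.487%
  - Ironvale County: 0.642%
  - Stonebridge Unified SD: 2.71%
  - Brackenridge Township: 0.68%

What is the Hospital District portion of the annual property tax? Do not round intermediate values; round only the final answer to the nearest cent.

Assessed value = $2,022,500 × 0.37 = $748,325
Hospital District taxable value = $748,325 (exemption does not apply)
Hospital District levy = $748,325 × 0.00487 = $3,644.34275

$3,644.34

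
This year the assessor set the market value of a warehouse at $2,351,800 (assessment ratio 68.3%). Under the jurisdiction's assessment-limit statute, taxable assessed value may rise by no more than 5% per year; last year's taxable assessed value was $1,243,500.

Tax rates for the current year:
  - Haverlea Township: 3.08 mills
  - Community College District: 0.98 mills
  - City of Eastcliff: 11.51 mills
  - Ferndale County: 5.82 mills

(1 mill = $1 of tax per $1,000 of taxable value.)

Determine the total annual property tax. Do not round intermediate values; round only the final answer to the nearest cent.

$27,928.39

Uncapped assessed value = $2,351,800 × 0.683 = $1,606,279.4
Cap limit = $1,243,500 × 1.05 = $1,305,675
Taxable assessed value = min($1,606,279.4, $1,305,675) = $1,305,675 (cap binds)
Haverlea Township: $1,305,675 × 0.00308 = $4,021.479
Community College District: $1,305,675 × 0.00098 = $1,279.5615
City of Eastcliff: $1,305,675 × 0.01151 = $15,028.31925
Ferndale County: $1,305,675 × 0.00582 = $7,599.0285
Total = $27,928.38825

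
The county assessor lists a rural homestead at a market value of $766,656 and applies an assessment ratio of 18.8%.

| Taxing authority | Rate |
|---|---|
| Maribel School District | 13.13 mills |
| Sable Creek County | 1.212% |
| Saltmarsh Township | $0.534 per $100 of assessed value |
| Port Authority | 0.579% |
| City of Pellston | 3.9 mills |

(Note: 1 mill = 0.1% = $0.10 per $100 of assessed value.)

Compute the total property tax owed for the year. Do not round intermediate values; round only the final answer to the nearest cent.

Assessed value = $766,656 × 0.188 = $144,131.328
Maribel School District: $144,131.328 × 0.01313 = $1,892.44433664
Sable Creek County: $144,131.328 × 0.01212 = $1,746.87169536
Saltmarsh Township: $144,131.328 × 0.00534 = $769.66129152
Port Authority: $144,131.328 × 0.00579 = $834.52038912
City of Pellston: $144,131.328 × 0.0039 = $562.1121792
Total = $5,805.60989184

$5,805.61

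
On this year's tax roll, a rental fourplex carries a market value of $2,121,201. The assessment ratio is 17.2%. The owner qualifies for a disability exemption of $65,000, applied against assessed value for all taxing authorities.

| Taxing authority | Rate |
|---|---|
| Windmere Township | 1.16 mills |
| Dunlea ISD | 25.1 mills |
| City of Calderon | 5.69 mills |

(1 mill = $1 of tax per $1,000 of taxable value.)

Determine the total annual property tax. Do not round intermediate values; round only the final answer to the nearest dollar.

Assessed value = $2,121,201 × 0.172 = $364,846.572
Taxable value = $364,846.572 − $65,000 = $299,846.572
Windmere Township: $299,846.572 × 0.00116 = $347.82202352
Dunlea ISD: $299,846.572 × 0.0251 = $7,526.1489572
City of Calderon: $299,846.572 × 0.00569 = $1,706.12699468
Total = $347.82202352 + $7,526.1489572 + $1,706.12699468 = $9,580.0979754

$9,580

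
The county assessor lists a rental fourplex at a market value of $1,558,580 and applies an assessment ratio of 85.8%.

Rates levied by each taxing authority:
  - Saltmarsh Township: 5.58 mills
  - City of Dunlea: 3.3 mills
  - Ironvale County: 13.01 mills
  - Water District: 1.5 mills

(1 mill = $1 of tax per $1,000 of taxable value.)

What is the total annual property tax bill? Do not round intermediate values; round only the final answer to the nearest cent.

Assessed value = $1,558,580 × 0.858 = $1,337,261.64
Saltmarsh Township: $1,337,261.64 × 0.00558 = $7,461.9199512
City of Dunlea: $1,337,261.64 × 0.0033 = $4,412.963412
Ironvale County: $1,337,261.64 × 0.01301 = $17,397.7739364
Water District: $1,337,261.64 × 0.0015 = $2,005.89246
Total = $7,461.9199512 + $4,412.963412 + $17,397.7739364 + $2,005.89246 = $31,278.5497596

$31,278.55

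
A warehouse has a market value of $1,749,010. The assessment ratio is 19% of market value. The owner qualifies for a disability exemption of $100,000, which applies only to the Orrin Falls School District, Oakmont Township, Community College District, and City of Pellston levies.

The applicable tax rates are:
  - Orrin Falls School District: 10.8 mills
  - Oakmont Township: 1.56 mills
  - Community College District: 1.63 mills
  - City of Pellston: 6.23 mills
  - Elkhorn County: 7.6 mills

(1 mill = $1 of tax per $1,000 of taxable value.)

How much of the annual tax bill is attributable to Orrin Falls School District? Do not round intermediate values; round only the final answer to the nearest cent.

Assessed value = $1,749,010 × 0.19 = $332,311.9
Orrin Falls School District taxable value = $332,311.9 − $100,000 = $232,311.9
Orrin Falls School District levy = $232,311.9 × 0.0108 = $2,508.96852

$2,508.97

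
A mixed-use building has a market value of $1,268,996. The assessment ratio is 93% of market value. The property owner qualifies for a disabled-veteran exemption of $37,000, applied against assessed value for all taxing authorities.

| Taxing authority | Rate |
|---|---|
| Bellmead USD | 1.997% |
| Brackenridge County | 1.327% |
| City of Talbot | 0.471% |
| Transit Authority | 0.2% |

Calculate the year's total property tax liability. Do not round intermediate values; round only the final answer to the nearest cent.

Assessed value = $1,268,996 × 0.93 = $1,180,166.28
Taxable value = $1,180,166.28 − $37,000 = $1,143,166.28
Bellmead USD: $1,143,166.28 × 0.01997 = $22,829.0306116
Brackenridge County: $1,143,166.28 × 0.01327 = $15,169.8165356
City of Talbot: $1,143,166.28 × 0.00471 = $5,384.3131788
Transit Authority: $1,143,166.28 × 0.002 = $2,286.33256
Total = $22,829.0306116 + $15,169.8165356 + $5,384.3131788 + $2,286.33256 = $45,669.492886

$45,669.49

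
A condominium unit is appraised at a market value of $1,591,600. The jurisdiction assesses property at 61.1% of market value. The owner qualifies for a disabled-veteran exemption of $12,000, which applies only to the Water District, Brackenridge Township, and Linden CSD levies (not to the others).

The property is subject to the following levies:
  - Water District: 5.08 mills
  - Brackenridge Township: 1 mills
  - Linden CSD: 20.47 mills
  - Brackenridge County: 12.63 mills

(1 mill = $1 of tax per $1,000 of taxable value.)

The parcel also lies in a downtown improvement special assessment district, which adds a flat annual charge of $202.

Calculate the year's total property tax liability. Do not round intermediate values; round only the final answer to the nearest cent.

$37,984.68

Assessed value = $1,591,600 × 0.611 = $972,467.6
Water District: ($972,467.6 − $12,000) × 0.00508 = $960,467.6 × 0.00508 = $4,879.175408
Brackenridge Township: ($972,467.6 − $12,000) × 0.001 = $960,467.6 × 0.001 = $960.4676
Linden CSD: ($972,467.6 − $12,000) × 0.02047 = $960,467.6 × 0.02047 = $19,660.771772
Brackenridge County: $972,467.6 × 0.01263 = $12,282.265788
Levies subtotal = $37,782.680568
Total = $37,782.680568 + $202 = $37,984.680568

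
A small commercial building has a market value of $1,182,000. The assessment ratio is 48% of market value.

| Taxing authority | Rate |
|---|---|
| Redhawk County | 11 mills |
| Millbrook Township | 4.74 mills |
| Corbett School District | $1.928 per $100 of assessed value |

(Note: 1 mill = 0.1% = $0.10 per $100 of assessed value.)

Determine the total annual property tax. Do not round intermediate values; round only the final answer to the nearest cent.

$19,868.95

Assessed value = $1,182,000 × 0.48 = $567,360
Redhawk County: $567,360 × 0.011 = $6,240.96
Millbrook Township: $567,360 × 0.00474 = $2,689.2864
Corbett School District: $567,360 × 0.01928 = $10,938.7008
Total = $19,868.9472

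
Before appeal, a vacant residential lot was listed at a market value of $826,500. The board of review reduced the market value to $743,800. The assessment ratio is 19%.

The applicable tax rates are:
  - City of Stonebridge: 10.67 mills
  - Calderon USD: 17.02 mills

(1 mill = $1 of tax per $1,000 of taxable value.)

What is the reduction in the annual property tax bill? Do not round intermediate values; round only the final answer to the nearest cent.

$435.09

Old assessed value = $826,500 × 0.19 = $157,035
New assessed value = $743,800 × 0.19 = $141,322
Combined rate = 0.01067 + 0.01702 = 0.02769
Old tax = $157,035 × 0.02769 = $4,348.29915
New tax = $141,322 × 0.02769 = $3,913.20618
Reduction = $4,348.29915 − $3,913.20618 = $435.09297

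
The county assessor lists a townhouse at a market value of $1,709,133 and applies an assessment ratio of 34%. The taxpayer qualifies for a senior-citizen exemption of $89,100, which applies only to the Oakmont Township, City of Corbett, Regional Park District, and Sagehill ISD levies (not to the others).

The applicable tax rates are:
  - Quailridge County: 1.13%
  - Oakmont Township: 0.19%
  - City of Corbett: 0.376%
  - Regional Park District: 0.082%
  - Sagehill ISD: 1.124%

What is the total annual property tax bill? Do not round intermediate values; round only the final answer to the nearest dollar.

Assessed value = $1,709,133 × 0.34 = $581,105.22
Quailridge County: $581,105.22 × 0.0113 = $6,566.488986
Oakmont Township: ($581,105.22 − $89,100) × 0.0019 = $492,005.22 × 0.0019 = $934.809918
City of Corbett: ($581,105.22 − $89,100) × 0.00376 = $492,005.22 × 0.00376 = $1,849.9396272
Regional Park District: ($581,105.22 − $89,100) × 0.00082 = $492,005.22 × 0.00082 = $403.4442804
Sagehill ISD: ($581,105.22 − $89,100) × 0.01124 = $492,005.22 × 0.01124 = $5,530.1386728
Total = $15,284.8214844

$15,285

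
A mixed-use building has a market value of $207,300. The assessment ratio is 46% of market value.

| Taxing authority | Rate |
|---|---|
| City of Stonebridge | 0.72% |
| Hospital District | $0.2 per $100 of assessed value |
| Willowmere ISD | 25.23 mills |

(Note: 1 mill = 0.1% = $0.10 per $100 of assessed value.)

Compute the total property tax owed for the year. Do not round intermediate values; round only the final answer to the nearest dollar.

$3,283

Assessed value = $207,300 × 0.46 = $95,358
City of Stonebridge: $95,358 × 0.0072 = $686.5776
Hospital District: $95,358 × 0.002 = $190.716
Willowmere ISD: $95,358 × 0.02523 = $2,405.88234
Total = $3,283.17594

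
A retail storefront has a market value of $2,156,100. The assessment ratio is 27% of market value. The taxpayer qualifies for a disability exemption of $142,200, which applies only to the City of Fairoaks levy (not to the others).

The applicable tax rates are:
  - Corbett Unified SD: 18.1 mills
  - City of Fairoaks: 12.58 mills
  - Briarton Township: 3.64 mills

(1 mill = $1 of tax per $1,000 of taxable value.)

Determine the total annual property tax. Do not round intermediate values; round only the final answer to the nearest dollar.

$18,190

Assessed value = $2,156,100 × 0.27 = $582,147
Corbett Unified SD: $582,147 × 0.0181 = $10,536.8607
City of Fairoaks: ($582,147 − $142,200) × 0.01258 = $439,947 × 0.01258 = $5,534.53326
Briarton Township: $582,147 × 0.00364 = $2,119.01508
Total = $18,190.40904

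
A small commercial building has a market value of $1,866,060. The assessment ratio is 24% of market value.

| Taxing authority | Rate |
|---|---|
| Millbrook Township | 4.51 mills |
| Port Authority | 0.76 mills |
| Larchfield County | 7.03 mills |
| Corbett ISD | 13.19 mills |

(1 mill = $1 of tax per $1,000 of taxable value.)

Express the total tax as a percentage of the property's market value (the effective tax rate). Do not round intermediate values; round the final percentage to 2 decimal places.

Assessed value = $1,866,060 × 0.24 = $447,854.4
Millbrook Township: $447,854.4 × 0.00451 = $2,019.823344
Port Authority: $447,854.4 × 0.00076 = $340.369344
Larchfield County: $447,854.4 × 0.00703 = $3,148.416432
Corbett ISD: $447,854.4 × 0.01319 = $5,907.199536
Total tax = $11,415.808656
Effective rate = $11,415.808656 ÷ $1,866,060 = 0.61% of market value

0.61%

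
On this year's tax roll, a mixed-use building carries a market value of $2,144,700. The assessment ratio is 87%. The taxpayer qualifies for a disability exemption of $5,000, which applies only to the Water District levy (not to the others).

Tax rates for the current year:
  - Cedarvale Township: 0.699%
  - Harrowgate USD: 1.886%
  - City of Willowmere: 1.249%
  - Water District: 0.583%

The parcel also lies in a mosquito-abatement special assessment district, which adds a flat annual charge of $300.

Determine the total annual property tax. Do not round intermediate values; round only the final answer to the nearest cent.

Assessed value = $2,144,700 × 0.87 = $1,865,889
Cedarvale Township: $1,865,889 × 0.00699 = $13,042.56411
Harrowgate USD: $1,865,889 × 0.01886 = $35,190.66654
City of Willowmere: $1,865,889 × 0.01249 = $23,304.95361
Water District: ($1,865,889 − $5,000) × 0.00583 = $1,860,889 × 0.00583 = $10,848.98287
Levies subtotal = $82,387.16713
Total = $82,387.16713 + $300 = $82,687.16713

$82,687.17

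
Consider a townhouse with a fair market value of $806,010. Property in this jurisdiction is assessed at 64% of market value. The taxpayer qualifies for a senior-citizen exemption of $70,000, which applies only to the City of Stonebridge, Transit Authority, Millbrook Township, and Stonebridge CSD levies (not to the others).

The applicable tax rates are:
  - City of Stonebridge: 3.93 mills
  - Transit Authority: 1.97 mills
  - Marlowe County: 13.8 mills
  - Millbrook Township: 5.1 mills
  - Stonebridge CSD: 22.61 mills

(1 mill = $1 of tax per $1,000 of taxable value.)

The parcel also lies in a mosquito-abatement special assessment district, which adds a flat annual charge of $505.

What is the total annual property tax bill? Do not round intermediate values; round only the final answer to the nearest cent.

Assessed value = $806,010 × 0.64 = $515,846.4
City of Stonebridge: ($515,846.4 − $70,000) × 0.00393 = $445,846.4 × 0.00393 = $1,752.176352
Transit Authority: ($515,846.4 − $70,000) × 0.00197 = $445,846.4 × 0.00197 = $878.317408
Marlowe County: $515,846.4 × 0.0138 = $7,118.68032
Millbrook Township: ($515,846.4 − $70,000) × 0.0051 = $445,846.4 × 0.0051 = $2,273.81664
Stonebridge CSD: ($515,846.4 − $70,000) × 0.02261 = $445,846.4 × 0.02261 = $10,080.587104
Levies subtotal = $22,103.577824
Total = $22,103.577824 + $505 = $22,608.577824

$22,608.58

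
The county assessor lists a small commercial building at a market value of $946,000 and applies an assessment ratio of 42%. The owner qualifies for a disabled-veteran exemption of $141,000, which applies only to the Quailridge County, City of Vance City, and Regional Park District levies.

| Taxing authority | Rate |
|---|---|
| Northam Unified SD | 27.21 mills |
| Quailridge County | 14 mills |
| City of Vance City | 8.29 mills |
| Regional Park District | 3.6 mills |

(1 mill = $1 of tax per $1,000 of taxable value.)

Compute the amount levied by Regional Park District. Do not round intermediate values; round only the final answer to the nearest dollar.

Assessed value = $946,000 × 0.42 = $397,320
Regional Park District taxable value = $397,320 − $141,000 = $256,320
Regional Park District levy = $256,320 × 0.0036 = $922.752

$923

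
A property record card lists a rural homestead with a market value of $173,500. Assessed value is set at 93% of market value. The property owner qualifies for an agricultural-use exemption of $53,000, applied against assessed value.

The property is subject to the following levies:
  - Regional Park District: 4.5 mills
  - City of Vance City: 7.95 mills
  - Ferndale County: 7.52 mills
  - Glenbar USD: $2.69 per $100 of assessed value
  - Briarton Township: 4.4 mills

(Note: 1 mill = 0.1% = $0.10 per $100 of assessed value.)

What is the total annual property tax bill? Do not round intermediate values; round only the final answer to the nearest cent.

$5,555.36

Assessed value = $173,500 × 0.93 = $161,355
Taxable value = $161,355 − $53,000 = $108,355
Regional Park District: $108,355 × 0.0045 = $487.5975
City of Vance City: $108,355 × 0.00795 = $861.42225
Ferndale County: $108,355 × 0.00752 = $814.8296
Glenbar USD: $108,355 × 0.0269 = $2,914.7495
Briarton Township: $108,355 × 0.0044 = $476.762
Total = $5,555.36085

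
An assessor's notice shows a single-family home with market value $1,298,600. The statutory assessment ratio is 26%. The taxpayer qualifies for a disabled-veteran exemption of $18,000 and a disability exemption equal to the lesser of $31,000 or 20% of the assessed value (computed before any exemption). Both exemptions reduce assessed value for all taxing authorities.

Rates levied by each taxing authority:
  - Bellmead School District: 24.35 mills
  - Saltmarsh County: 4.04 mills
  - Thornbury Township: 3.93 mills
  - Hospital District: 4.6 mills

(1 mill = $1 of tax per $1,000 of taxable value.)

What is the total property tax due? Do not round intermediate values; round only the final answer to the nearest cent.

$10,656.44

Assessed value = $1,298,600 × 0.26 = $337,636
Disability exemption = min($31,000, 20% × $337,636) = min($31,000, $67,527.2) = $31,000 (dollar cap binds)
Taxable value = $337,636 − $18,000 − $31,000 = $288,636
Bellmead School District: $288,636 × 0.02435 = $7,028.2866
Saltmarsh County: $288,636 × 0.00404 = $1,166.08944
Thornbury Township: $288,636 × 0.00393 = $1,134.33948
Hospital District: $288,636 × 0.0046 = $1,327.7256
Total = $10,656.44112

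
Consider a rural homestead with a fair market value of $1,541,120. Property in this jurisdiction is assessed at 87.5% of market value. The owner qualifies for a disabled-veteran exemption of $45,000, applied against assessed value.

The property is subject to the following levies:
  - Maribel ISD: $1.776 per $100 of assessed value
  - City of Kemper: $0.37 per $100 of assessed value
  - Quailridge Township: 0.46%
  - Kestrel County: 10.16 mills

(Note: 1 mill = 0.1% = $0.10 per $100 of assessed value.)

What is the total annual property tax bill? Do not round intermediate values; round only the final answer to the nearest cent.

Assessed value = $1,541,120 × 0.875 = $1,348,480
Taxable value = $1,348,480 − $45,000 = $1,303,480
Maribel ISD: $1,303,480 × 0.01776 = $23,149.8048
City of Kemper: $1,303,480 × 0.0037 = $4,822.876
Quailridge Township: $1,303,480 × 0.0046 = $5,996.008
Kestrel County: $1,303,480 × 0.01016 = $13,243.3568
Total = $47,212.0456

$47,212.05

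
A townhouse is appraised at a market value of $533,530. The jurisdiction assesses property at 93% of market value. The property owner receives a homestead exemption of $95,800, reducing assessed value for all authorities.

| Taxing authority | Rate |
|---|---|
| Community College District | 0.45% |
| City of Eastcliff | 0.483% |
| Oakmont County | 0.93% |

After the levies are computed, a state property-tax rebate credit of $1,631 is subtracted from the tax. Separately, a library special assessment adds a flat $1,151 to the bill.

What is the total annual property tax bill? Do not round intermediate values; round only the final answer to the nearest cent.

$6,979.13

Assessed value = $533,530 × 0.93 = $496,182.9
Taxable value = $496,182.9 − $95,800 = $400,382.9
Community College District: $400,382.9 × 0.0045 = $1,801.72305
City of Eastcliff: $400,382.9 × 0.00483 = $1,933.849407
Oakmont County: $400,382.9 × 0.0093 = $3,723.56097
Levies subtotal = $7,459.133427
After credit = $7,459.133427 − $1,631 = $5,828.133427
Total = $5,828.133427 + $1,151 = $6,979.133427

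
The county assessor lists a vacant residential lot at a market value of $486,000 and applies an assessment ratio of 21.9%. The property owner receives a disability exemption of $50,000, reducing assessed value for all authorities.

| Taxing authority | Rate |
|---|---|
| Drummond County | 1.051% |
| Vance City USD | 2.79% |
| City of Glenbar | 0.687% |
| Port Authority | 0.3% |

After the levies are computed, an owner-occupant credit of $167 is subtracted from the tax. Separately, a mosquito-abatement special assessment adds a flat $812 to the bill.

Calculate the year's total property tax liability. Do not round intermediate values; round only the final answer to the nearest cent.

$3,369.63

Assessed value = $486,000 × 0.219 = $106,434
Taxable value = $106,434 − $50,000 = $56,434
Drummond County: $56,434 × 0.01051 = $593.12134
Vance City USD: $56,434 × 0.0279 = $1,574.5086
City of Glenbar: $56,434 × 0.00687 = $387.70158
Port Authority: $56,434 × 0.003 = $169.302
Levies subtotal = $2,724.63352
After credit = $2,724.63352 − $167 = $2,557.63352
Total = $2,557.63352 + $812 = $3,369.63352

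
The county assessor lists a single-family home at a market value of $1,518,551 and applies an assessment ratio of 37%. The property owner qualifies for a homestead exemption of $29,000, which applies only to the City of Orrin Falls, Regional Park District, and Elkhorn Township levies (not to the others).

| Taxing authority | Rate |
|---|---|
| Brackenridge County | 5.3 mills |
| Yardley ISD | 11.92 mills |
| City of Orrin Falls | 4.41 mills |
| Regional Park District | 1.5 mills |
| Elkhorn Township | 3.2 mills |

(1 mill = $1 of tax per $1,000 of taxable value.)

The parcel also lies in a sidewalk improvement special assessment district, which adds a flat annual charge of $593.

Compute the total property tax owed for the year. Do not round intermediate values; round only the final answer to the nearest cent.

$15,122.69

Assessed value = $1,518,551 × 0.37 = $561,863.87
Brackenridge County: $561,863.87 × 0.0053 = $2,977.878511
Yardley ISD: $561,863.87 × 0.01192 = $6,697.4173304
City of Orrin Falls: ($561,863.87 − $29,000) × 0.00441 = $532,863.87 × 0.00441 = $2,349.9296667
Regional Park District: ($561,863.87 − $29,000) × 0.0015 = $532,863.87 × 0.0015 = $799.295805
Elkhorn Township: ($561,863.87 − $29,000) × 0.0032 = $532,863.87 × 0.0032 = $1,705.164384
Levies subtotal = $14,529.6856971
Total = $14,529.6856971 + $593 = $15,122.6856971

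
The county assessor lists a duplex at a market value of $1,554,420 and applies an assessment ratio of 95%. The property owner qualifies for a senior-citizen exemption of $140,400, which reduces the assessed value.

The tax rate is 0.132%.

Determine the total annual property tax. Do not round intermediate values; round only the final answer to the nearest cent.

$1,763.91

Assessed value = $1,554,420 × 0.95 = $1,476,699
Taxable value = $1,476,699 − $140,400 = $1,336,299
Tax = $1,336,299 × 0.00132 = $1,763.91468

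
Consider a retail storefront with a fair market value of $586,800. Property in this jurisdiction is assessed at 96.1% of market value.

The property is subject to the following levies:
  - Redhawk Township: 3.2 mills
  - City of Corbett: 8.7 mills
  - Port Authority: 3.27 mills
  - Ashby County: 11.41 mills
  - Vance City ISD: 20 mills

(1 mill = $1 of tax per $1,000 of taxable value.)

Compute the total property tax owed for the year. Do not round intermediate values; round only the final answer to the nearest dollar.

$26,267

Assessed value = $586,800 × 0.961 = $563,914.8
Redhawk Township: $563,914.8 × 0.0032 = $1,804.52736
City of Corbett: $563,914.8 × 0.0087 = $4,906.05876
Port Authority: $563,914.8 × 0.00327 = $1,844.001396
Ashby County: $563,914.8 × 0.01141 = $6,434.267868
Vance City ISD: $563,914.8 × 0.02 = $11,278.296
Total = $1,804.52736 + $4,906.05876 + $1,844.001396 + $6,434.267868 + $11,278.296 = $26,267.151384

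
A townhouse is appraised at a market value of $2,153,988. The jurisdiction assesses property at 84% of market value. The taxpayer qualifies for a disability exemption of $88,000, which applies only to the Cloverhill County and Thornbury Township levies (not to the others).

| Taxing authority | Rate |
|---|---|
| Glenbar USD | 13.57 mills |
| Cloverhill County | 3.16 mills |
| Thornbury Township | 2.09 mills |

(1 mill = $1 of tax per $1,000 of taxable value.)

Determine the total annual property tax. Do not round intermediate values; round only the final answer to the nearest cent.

$33,589.97

Assessed value = $2,153,988 × 0.84 = $1,809,349.92
Glenbar USD: $1,809,349.92 × 0.01357 = $24,552.8784144
Cloverhill County: ($1,809,349.92 − $88,000) × 0.00316 = $1,721,349.92 × 0.00316 = $5,439.4657472
Thornbury Township: ($1,809,349.92 − $88,000) × 0.00209 = $1,721,349.92 × 0.00209 = $3,597.6213328
Total = $33,589.9654944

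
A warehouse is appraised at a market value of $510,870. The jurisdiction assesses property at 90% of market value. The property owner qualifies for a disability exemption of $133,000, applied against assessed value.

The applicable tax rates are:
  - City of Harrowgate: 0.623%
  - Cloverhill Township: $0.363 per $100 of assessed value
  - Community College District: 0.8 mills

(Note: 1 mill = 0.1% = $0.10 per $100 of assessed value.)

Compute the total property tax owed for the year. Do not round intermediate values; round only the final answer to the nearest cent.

Assessed value = $510,870 × 0.9 = $459,783
Taxable value = $459,783 − $133,000 = $326,783
City of Harrowgate: $326,783 × 0.00623 = $2,035.85809
Cloverhill Township: $326,783 × 0.00363 = $1,186.22229
Community College District: $326,783 × 0.0008 = $261.4264
Total = $3,483.50678

$3,483.51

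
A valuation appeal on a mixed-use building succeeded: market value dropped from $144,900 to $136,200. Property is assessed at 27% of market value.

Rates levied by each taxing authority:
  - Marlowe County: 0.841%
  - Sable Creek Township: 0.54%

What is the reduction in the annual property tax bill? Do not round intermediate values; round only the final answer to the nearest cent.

$32.44

Old assessed value = $144,900 × 0.27 = $39,123
New assessed value = $136,200 × 0.27 = $36,774
Combined rate = 0.00841 + 0.0054 = 0.01381
Old tax = $39,123 × 0.01381 = $540.28863
New tax = $36,774 × 0.01381 = $507.84894
Reduction = $540.28863 − $507.84894 = $32.43969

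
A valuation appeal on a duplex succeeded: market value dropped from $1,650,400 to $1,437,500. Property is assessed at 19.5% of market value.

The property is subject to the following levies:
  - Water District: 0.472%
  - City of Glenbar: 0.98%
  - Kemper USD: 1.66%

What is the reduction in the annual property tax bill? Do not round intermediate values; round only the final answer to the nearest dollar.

$1,292

Old assessed value = $1,650,400 × 0.195 = $321,828
New assessed value = $1,437,500 × 0.195 = $280,312.5
Combined rate = 0.00472 + 0.0098 + 0.0166 = 0.03112
Old tax = $321,828 × 0.03112 = $10,015.28736
New tax = $280,312.5 × 0.03112 = $8,723.325
Reduction = $10,015.28736 − $8,723.325 = $1,291.96236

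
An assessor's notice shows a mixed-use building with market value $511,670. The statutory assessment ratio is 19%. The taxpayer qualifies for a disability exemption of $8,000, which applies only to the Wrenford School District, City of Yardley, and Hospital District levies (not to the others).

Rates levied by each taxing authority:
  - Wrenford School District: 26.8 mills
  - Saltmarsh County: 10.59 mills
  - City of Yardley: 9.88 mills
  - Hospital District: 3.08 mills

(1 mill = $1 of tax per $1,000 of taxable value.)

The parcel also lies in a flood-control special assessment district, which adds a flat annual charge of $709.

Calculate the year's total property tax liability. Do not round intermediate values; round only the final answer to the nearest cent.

Assessed value = $511,670 × 0.19 = $97,217.3
Wrenford School District: ($97,217.3 − $8,000) × 0.0268 = $89,217.3 × 0.0268 = $2,391.02364
Saltmarsh County: $97,217.3 × 0.01059 = $1,029.531207
City of Yardley: ($97,217.3 − $8,000) × 0.00988 = $89,217.3 × 0.00988 = $881.466924
Hospital District: ($97,217.3 − $8,000) × 0.00308 = $89,217.3 × 0.00308 = $274.789284
Levies subtotal = $4,576.811055
Total = $4,576.811055 + $709 = $5,285.811055

$5,285.81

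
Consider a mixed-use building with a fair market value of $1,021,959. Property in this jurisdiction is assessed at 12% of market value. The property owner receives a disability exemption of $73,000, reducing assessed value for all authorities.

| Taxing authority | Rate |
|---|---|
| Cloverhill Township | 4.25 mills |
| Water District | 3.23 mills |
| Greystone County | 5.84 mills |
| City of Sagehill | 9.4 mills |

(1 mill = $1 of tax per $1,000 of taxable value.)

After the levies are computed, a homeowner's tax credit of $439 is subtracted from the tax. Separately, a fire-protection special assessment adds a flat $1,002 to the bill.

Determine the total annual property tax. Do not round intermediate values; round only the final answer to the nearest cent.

$1,690.71

Assessed value = $1,021,959 × 0.12 = $122,635.08
Taxable value = $122,635.08 − $73,000 = $49,635.08
Cloverhill Township: $49,635.08 × 0.00425 = $210.94909
Water District: $49,635.08 × 0.00323 = $160.3213084
Greystone County: $49,635.08 × 0.00584 = $289.8688672
City of Sagehill: $49,635.08 × 0.0094 = $466.569752
Levies subtotal = $1,127.7090176
After credit = $1,127.7090176 − $439 = $688.7090176
Total = $688.7090176 + $1,002 = $1,690.7090176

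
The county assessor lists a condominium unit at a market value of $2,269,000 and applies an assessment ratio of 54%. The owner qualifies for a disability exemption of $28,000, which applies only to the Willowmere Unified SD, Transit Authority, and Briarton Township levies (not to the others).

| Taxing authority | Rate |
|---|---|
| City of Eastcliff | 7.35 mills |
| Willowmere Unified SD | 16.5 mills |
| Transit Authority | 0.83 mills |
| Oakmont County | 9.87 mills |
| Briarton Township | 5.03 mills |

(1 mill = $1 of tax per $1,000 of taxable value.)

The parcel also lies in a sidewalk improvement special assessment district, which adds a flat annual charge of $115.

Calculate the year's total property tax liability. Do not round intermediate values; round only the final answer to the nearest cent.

Assessed value = $2,269,000 × 0.54 = $1,225,260
City of Eastcliff: $1,225,260 × 0.00735 = $9,005.661
Willowmere Unified SD: ($1,225,260 − $28,000) × 0.0165 = $1,197,260 × 0.0165 = $19,754.79
Transit Authority: ($1,225,260 − $28,000) × 0.00083 = $1,197,260 × 0.00083 = $993.7258
Oakmont County: $1,225,260 × 0.00987 = $12,093.3162
Briarton Township: ($1,225,260 − $28,000) × 0.00503 = $1,197,260 × 0.00503 = $6,022.2178
Levies subtotal = $47,869.7108
Total = $47,869.7108 + $115 = $47,984.7108

$47,984.71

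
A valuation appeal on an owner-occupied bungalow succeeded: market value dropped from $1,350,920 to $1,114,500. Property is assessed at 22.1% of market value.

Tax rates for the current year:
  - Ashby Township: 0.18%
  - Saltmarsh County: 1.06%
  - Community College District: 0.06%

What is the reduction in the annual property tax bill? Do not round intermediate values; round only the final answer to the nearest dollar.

$679

Old assessed value = $1,350,920 × 0.221 = $298,553.32
New assessed value = $1,114,500 × 0.221 = $246,304.5
Combined rate = 0.0018 + 0.0106 + 0.0006 = 0.013
Old tax = $298,553.32 × 0.013 = $3,881.19316
New tax = $246,304.5 × 0.013 = $3,201.9585
Reduction = $3,881.19316 − $3,201.9585 = $679.23466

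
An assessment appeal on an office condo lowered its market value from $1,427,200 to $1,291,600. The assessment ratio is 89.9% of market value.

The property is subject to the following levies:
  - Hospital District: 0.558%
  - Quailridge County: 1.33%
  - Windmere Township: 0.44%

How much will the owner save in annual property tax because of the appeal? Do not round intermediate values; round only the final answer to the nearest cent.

$2,837.93

Old assessed value = $1,427,200 × 0.899 = $1,283,052.8
New assessed value = $1,291,600 × 0.899 = $1,161,148.4
Combined rate = 0.00558 + 0.0133 + 0.0044 = 0.02328
Old tax = $1,283,052.8 × 0.02328 = $29,869.469184
New tax = $1,161,148.4 × 0.02328 = $27,031.534752
Reduction = $29,869.469184 − $27,031.534752 = $2,837.934432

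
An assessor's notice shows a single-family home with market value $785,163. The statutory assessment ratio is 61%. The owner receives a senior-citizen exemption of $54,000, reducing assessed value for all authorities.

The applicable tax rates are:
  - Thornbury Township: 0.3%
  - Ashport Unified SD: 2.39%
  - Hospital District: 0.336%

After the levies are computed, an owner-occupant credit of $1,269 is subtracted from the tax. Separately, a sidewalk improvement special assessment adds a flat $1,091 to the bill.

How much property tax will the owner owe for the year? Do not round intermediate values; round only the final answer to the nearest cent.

Assessed value = $785,163 × 0.61 = $478,949.43
Taxable value = $478,949.43 − $54,000 = $424,949.43
Thornbury Township: $424,949.43 × 0.003 = $1,274.84829
Ashport Unified SD: $424,949.43 × 0.0239 = $10,156.291377
Hospital District: $424,949.43 × 0.00336 = $1,427.8300848
Levies subtotal = $12,858.9697518
After credit = $12,858.9697518 − $1,269 = $11,589.9697518
Total = $11,589.9697518 + $1,091 = $12,680.9697518

$12,680.97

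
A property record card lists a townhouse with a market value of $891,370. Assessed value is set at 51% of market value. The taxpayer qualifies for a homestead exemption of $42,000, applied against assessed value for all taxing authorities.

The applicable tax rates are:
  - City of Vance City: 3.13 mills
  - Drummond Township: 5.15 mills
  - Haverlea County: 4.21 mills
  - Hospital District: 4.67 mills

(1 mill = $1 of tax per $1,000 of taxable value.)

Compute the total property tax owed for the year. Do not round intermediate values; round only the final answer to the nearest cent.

$7,080.19

Assessed value = $891,370 × 0.51 = $454,598.7
Taxable value = $454,598.7 − $42,000 = $412,598.7
City of Vance City: $412,598.7 × 0.00313 = $1,291.433931
Drummond Township: $412,598.7 × 0.00515 = $2,124.883305
Haverlea County: $412,598.7 × 0.00421 = $1,737.040527
Hospital District: $412,598.7 × 0.00467 = $1,926.835929
Total = $1,291.433931 + $2,124.883305 + $1,737.040527 + $1,926.835929 = $7,080.193692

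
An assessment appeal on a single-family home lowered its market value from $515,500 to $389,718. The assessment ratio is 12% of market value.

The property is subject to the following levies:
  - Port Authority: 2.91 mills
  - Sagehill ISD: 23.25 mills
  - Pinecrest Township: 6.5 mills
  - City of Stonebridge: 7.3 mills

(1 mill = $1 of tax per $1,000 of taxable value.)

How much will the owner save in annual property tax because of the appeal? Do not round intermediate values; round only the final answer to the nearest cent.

$603.15

Old assessed value = $515,500 × 0.12 = $61,860
New assessed value = $389,718 × 0.12 = $46,766.16
Combined rate = 0.00291 + 0.02325 + 0.0065 + 0.0073 = 0.03996
Old tax = $61,860 × 0.03996 = $2,471.9256
New tax = $46,766.16 × 0.03996 = $1,868.7757536
Reduction = $2,471.9256 − $1,868.7757536 = $603.1498464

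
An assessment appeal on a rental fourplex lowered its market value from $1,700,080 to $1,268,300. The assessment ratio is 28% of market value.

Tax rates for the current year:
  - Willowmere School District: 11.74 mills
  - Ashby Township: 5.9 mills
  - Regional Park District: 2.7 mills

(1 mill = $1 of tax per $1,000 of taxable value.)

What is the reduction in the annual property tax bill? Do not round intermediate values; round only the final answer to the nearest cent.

Old assessed value = $1,700,080 × 0.28 = $476,022.4
New assessed value = $1,268,300 × 0.28 = $355,124
Combined rate = 0.01174 + 0.0059 + 0.0027 = 0.02034
Old tax = $476,022.4 × 0.02034 = $9,682.295616
New tax = $355,124 × 0.02034 = $7,223.22216
Reduction = $9,682.295616 − $7,223.22216 = $2,459.073456

$2,459.07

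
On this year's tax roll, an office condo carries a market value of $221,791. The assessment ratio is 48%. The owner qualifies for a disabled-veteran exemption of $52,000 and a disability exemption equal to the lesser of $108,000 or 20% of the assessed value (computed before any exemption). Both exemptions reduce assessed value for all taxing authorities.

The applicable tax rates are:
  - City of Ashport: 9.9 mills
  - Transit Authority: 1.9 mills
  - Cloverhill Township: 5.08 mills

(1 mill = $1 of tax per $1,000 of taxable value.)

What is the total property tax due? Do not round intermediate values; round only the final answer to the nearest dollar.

Assessed value = $221,791 × 0.48 = $106,459.68
Disability exemption = min($108,000, 20% × $106,459.68) = min($108,000, $21,291.936) = $21,291.936 (percentage binds)
Taxable value = $106,459.68 − $52,000 − $21,291.936 = $33,167.744
City of Ashport: $33,167.744 × 0.0099 = $328.3606656
Transit Authority: $33,167.744 × 0.0019 = $63.0187136
Cloverhill Township: $33,167.744 × 0.00508 = $168.49213952
Total = $559.87151872

$560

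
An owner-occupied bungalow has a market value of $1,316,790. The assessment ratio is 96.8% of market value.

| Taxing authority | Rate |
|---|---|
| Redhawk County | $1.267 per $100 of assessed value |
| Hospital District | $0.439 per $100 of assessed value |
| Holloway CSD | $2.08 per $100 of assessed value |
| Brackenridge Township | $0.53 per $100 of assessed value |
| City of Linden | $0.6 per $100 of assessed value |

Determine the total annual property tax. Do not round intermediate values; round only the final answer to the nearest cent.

$62,661.93

Assessed value = $1,316,790 × 0.968 = $1,274,652.72
Redhawk County: $1,274,652.72 × 0.01267 = $16,149.8499624
Hospital District: $1,274,652.72 × 0.00439 = $5,595.7254408
Holloway CSD: $1,274,652.72 × 0.0208 = $26,512.776576
Brackenridge Township: $1,274,652.72 × 0.0053 = $6,755.659416
City of Linden: $1,274,652.72 × 0.006 = $7,647.91632
Total = $16,149.8499624 + $5,595.7254408 + $26,512.776576 + $6,755.659416 + $7,647.91632 = $62,661.9277152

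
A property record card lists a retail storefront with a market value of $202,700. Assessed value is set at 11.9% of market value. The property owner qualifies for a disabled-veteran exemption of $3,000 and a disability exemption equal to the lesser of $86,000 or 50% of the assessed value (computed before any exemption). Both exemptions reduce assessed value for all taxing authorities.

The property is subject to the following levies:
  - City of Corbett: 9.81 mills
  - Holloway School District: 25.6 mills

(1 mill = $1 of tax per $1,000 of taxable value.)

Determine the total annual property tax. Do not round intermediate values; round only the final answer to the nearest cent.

$320.84

Assessed value = $202,700 × 0.119 = $24,121.3
Disability exemption = min($86,000, 50% × $24,121.3) = min($86,000, $12,060.65) = $12,060.65 (percentage binds)
Taxable value = $24,121.3 − $3,000 − $12,060.65 = $9,060.65
City of Corbett: $9,060.65 × 0.00981 = $88.8849765
Holloway School District: $9,060.65 × 0.0256 = $231.95264
Total = $320.8376165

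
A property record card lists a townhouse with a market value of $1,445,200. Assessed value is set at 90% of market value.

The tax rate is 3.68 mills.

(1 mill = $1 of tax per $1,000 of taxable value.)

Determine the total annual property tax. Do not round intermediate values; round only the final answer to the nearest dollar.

$4,787

Assessed value = $1,445,200 × 0.9 = $1,300,680
Tax = $1,300,680 × 0.00368 = $4,786.5024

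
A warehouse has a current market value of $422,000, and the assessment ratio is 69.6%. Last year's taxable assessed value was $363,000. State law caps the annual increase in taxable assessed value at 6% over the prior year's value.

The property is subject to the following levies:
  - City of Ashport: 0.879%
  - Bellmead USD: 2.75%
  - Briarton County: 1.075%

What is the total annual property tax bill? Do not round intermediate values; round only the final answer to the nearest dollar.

$13,816

Uncapped assessed value = $422,000 × 0.696 = $293,712
Cap limit = $363,000 × 1.06 = $384,780
Taxable assessed value = min($293,712, $384,780) = $293,712 (cap does not bind)
City of Ashport: $293,712 × 0.00879 = $2,581.72848
Bellmead USD: $293,712 × 0.0275 = $8,077.08
Briarton County: $293,712 × 0.01075 = $3,157.404
Total = $13,816.21248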